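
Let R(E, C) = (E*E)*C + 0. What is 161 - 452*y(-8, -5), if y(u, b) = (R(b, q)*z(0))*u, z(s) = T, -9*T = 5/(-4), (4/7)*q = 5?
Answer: 990199/9 ≈ 1.1002e+5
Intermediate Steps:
q = 35/4 (q = (7/4)*5 = 35/4 ≈ 8.7500)
T = 5/36 (T = -5/(9*(-4)) = -5*(-1)/(9*4) = -1/9*(-5/4) = 5/36 ≈ 0.13889)
z(s) = 5/36
R(E, C) = C*E**2 (R(E, C) = E**2*C + 0 = C*E**2 + 0 = C*E**2)
y(u, b) = 175*u*b**2/144 (y(u, b) = ((35*b**2/4)*(5/36))*u = (175*b**2/144)*u = 175*u*b**2/144)
161 - 452*y(-8, -5) = 161 - 19775*(-8)*(-5)**2/36 = 161 - 19775*(-8)*25/36 = 161 - 452*(-4375/18) = 161 + 988750/9 = 990199/9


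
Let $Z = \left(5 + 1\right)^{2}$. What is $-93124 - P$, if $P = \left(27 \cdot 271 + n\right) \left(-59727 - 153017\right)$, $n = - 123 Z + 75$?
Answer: $630480092$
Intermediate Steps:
$Z = 36$ ($Z = 6^{2} = 36$)
$n = -4353$ ($n = \left(-123\right) 36 + 75 = -4428 + 75 = -4353$)
$P = -630573216$ ($P = \left(27 \cdot 271 - 4353\right) \left(-59727 - 153017\right) = \left(7317 - 4353\right) \left(-212744\right) = 2964 \left(-212744\right) = -630573216$)
$-93124 - P = -93124 - -630573216 = -93124 + 630573216 = 630480092$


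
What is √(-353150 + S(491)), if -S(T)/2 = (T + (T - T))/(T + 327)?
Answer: I*√59075485969/409 ≈ 594.27*I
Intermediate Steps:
S(T) = -2*T/(327 + T) (S(T) = -2*(T + (T - T))/(T + 327) = -2*(T + 0)/(327 + T) = -2*T/(327 + T))
√(-353150 + S(491)) = √(-353150 - 2*491/(327 + 491)) = √(-353150 - 2*491/818) = √(-353150 - 2*491*1/818) = √(-353150 - 491/409) = √(-144438841/409) = I*√59075485969/409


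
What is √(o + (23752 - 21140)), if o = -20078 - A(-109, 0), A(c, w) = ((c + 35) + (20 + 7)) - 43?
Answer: 4*I*√1086 ≈ 131.82*I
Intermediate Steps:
A(c, w) = 19 + c (A(c, w) = ((35 + c) + 27) - 43 = (62 + c) - 43 = 19 + c)
o = -19988 (o = -20078 - (19 - 109) = -20078 - 1*(-90) = -20078 + 90 = -19988)
√(o + (23752 - 21140)) = √(-19988 + (23752 - 21140)) = √(-19988 + 2612) = √(-17376) = 4*I*√1086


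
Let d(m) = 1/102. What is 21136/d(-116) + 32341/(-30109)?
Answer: 64911117707/30109 ≈ 2.1559e+6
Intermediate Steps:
d(m) = 1/102
21136/d(-116) + 32341/(-30109) = 21136/(1/102) + 32341/(-30109) = 21136*102 + 32341*(-1/30109) = 2155872 - 32341/30109 = 64911117707/30109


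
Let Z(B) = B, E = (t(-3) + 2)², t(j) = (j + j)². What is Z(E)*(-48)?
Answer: -69312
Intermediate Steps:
t(j) = 4*j² (t(j) = (2*j)² = 4*j²)
E = 1444 (E = (4*(-3)² + 2)² = (4*9 + 2)² = (36 + 2)² = 38² = 1444)
Z(E)*(-48) = 1444*(-48) = -69312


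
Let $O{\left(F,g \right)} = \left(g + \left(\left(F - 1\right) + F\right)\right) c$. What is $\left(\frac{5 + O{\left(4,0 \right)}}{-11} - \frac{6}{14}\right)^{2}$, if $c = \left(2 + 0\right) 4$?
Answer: $\frac{211600}{5929} \approx 35.689$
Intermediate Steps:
$c = 8$ ($c = 2 \cdot 4 = 8$)
$O{\left(F,g \right)} = -8 + 8 g + 16 F$ ($O{\left(F,g \right)} = \left(g + \left(\left(F - 1\right) + F\right)\right) 8 = \left(g + \left(\left(-1 + F\right) + F\right)\right) 8 = \left(g + \left(-1 + 2 F\right)\right) 8 = \left(-1 + g + 2 F\right) 8 = -8 + 8 g + 16 F$)
$\left(\frac{5 + O{\left(4,0 \right)}}{-11} - \frac{6}{14}\right)^{2} = \left(\frac{5 + \left(-8 + 8 \cdot 0 + 16 \cdot 4\right)}{-11} - \frac{6}{14}\right)^{2} = \left(\left(5 + \left(-8 + 0 + 64\right)\right) \left(- \frac{1}{11}\right) - \frac{3}{7}\right)^{2} = \left(\left(5 + 56\right) \left(- \frac{1}{11}\right) - \frac{3}{7}\right)^{2} = \left(61 \left(- \frac{1}{11}\right) - \frac{3}{7}\right)^{2} = \left(- \frac{61}{11} - \frac{3}{7}\right)^{2} = \left(- \frac{460}{77}\right)^{2} = \frac{211600}{5929}$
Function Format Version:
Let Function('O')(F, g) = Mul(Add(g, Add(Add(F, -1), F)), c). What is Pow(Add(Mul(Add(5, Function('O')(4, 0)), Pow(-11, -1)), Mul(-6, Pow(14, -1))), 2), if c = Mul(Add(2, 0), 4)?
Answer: Rational(211600, 5929) ≈ 35.689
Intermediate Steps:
c = 8 (c = Mul(2, 4) = 8)
Function('O')(F, g) = Add(-8, Mul(8, g), Mul(16, F)) (Function('O')(F, g) = Mul(Add(g, Add(Add(F, -1), F)), 8) = Mul(Add(g, Add(Add(-1, F), F)), 8) = Mul(Add(g, Add(-1, Mul(2, F))), 8) = Mul(Add(-1, g, Mul(2, F)), 8) = Add(-8, Mul(8, g), Mul(16, F)))
Pow(Add(Mul(Add(5, Function('O')(4, 0)), Pow(-11, -1)), Mul(-6, Pow(14, -1))), 2) = Pow(Add(Mul(Add(5, Add(-8, Mul(8, 0), Mul(16, 4))), Pow(-11, -1)), Mul(-6, Pow(14, -1))), 2) = Pow(Add(Mul(Add(5, Add(-8, 0, 64)), Rational(-1, 11)), Mul(-6, Rational(1, 14))), 2) = Pow(Add(Mul(Add(5, 56), Rational(-1, 11)), Rational(-3, 7)), 2) = Pow(Add(Mul(61, Rational(-1, 11)), Rational(-3, 7)), 2) = Pow(Add(Rational(-61, 11), Rational(-3, 7)), 2) = Pow(Rational(-460, 77), 2) = Rational(211600, 5929)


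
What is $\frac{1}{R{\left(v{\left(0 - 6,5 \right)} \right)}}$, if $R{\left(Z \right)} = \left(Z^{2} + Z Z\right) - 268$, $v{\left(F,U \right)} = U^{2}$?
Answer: $\frac{1}{982} \approx 0.0010183$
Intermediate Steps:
$R{\left(Z \right)} = -268 + 2 Z^{2}$ ($R{\left(Z \right)} = \left(Z^{2} + Z^{2}\right) - 268 = 2 Z^{2} - 268 = -268 + 2 Z^{2}$)
$\frac{1}{R{\left(v{\left(0 - 6,5 \right)} \right)}} = \frac{1}{-268 + 2 \left(5^{2}\right)^{2}} = \frac{1}{-268 + 2 \cdot 25^{2}} = \frac{1}{-268 + 2 \cdot 625} = \frac{1}{-268 + 1250} = \frac{1}{982}$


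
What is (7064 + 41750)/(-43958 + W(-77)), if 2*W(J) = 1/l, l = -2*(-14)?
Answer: -2733584/2461647 ≈ -1.1105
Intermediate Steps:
l = 28
W(J) = 1/56 (W(J) = (½)/28 = (½)*(1/28) = 1/56)
(7064 + 41750)/(-43958 + W(-77)) = (7064 + 41750)/(-43958 + 1/56) = 48814/(-2461647/56) = 48814*(-56/2461647) = -2733584/2461647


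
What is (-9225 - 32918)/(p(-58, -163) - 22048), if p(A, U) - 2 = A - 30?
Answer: 2479/1302 ≈ 1.9040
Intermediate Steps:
p(A, U) = -28 + A (p(A, U) = 2 + (A - 30) = 2 + (-30 + A) = -28 + A)
(-9225 - 32918)/(p(-58, -163) - 22048) = (-9225 - 32918)/((-28 - 58) - 22048) = -42143/(-86 - 22048) = -42143/(-22134) = -42143*(-1/22134) = 2479/1302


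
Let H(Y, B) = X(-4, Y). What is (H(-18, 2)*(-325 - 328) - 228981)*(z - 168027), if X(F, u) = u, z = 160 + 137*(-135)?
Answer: 40482858174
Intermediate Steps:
z = -18335 (z = 160 - 18495 = -18335)
H(Y, B) = Y
(H(-18, 2)*(-325 - 328) - 228981)*(z - 168027) = (-18*(-325 - 328) - 228981)*(-18335 - 168027) = (-18*(-653) - 228981)*(-186362) = (11754 - 228981)*(-186362) = -217227*(-186362) = 40482858174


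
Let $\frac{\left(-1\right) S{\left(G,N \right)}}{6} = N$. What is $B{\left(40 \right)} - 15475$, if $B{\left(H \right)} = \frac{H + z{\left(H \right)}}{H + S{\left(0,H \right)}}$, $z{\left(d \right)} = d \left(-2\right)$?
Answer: $- \frac{77374}{5} \approx -15475.0$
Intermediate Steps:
$S{\left(G,N \right)} = - 6 N$
$z{\left(d \right)} = - 2 d$
$B{\left(H \right)} = \frac{1}{5}$ ($B{\left(H \right)} = \frac{H - 2 H}{H - 6 H} = \frac{\left(-1\right) H}{\left(-5\right) H} = - H \left(- \frac{1}{5 H}\right) = \frac{1}{5}$)
$B{\left(40 \right)} - 15475 = \frac{1}{5} - 15475 = - \frac{77374}{5}$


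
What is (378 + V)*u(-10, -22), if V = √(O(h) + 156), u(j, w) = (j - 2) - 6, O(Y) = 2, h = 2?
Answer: -6804 - 18*√158 ≈ -7030.3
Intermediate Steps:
u(j, w) = -8 + j (u(j, w) = (-2 + j) - 6 = -8 + j)
V = √158 (V = √(2 + 156) = √158 ≈ 12.570)
(378 + V)*u(-10, -22) = (378 + √158)*(-8 - 10) = (378 + √158)*(-18) = -6804 - 18*√158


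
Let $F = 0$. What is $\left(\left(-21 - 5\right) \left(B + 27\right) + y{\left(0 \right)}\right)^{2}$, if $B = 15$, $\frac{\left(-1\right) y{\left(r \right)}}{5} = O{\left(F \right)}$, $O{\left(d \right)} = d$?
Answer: $1192464$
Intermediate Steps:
$y{\left(r \right)} = 0$ ($y{\left(r \right)} = \left(-5\right) 0 = 0$)
$\left(\left(-21 - 5\right) \left(B + 27\right) + y{\left(0 \right)}\right)^{2} = \left(\left(-21 - 5\right) \left(15 + 27\right) + 0\right)^{2} = \left(\left(-26\right) 42 + 0\right)^{2} = \left(-1092 + 0\right)^{2} = \left(-1092\right)^{2} = 1192464$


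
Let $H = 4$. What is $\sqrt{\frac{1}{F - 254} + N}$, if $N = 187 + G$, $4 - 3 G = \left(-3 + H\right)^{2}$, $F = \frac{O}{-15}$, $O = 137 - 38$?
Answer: $\frac{\sqrt{319181577}}{1303} \approx 13.711$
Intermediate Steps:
$O = 99$ ($O = 137 - 38 = 99$)
$F = - \frac{33}{5}$ ($F = \frac{99}{-15} = 99 \left(- \frac{1}{15}\right) = - \frac{33}{5} \approx -6.6$)
$G = 1$ ($G = \frac{4}{3} - \frac{\left(-3 + 4\right)^{2}}{3} = \frac{4}{3} - \frac{1^{2}}{3} = \frac{4}{3} - \frac{1}{3} = 1$)
$N = 188$ ($N = 187 + 1 = 188$)
$\sqrt{\frac{1}{F - 254} + N} = \sqrt{\frac{1}{- \frac{33}{5} - 254} + 188} = \sqrt{\frac{1}{- \frac{1303}{5}} + 188} = \sqrt{- \frac{5}{1303} + 188} = \sqrt{\frac{244959}{1303}} = \frac{\sqrt{319181577}}{1303}$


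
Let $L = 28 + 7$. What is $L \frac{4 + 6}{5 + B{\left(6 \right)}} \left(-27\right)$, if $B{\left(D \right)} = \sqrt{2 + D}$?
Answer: $- \frac{47250}{17} + \frac{18900 \sqrt{2}}{17} \approx -1207.1$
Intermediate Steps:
$L = 35$
$L \frac{4 + 6}{5 + B{\left(6 \right)}} \left(-27\right) = 35 \frac{4 + 6}{5 + \sqrt{2 + 6}} \left(-27\right) = 35 \frac{10}{5 + \sqrt{8}} \left(-27\right) = 35 \frac{10}{5 + 2 \sqrt{2}} \left(-27\right) = 35 \left(- \frac{270}{5 + 2 \sqrt{2}}\right) = - \frac{9450}{5 + 2 \sqrt{2}}$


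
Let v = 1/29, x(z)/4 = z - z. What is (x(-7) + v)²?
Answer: 1/841 ≈ 0.0011891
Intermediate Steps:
x(z) = 0 (x(z) = 4*(z - z) = 4*0 = 0)
v = 1/29 ≈ 0.034483
(x(-7) + v)² = (0 + 1/29)² = (1/29)² = 1/841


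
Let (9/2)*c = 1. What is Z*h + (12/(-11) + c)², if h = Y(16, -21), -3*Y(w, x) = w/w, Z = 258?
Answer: -835490/9801 ≈ -85.245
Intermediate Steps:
c = 2/9 (c = (2/9)*1 = 2/9 ≈ 0.22222)
Y(w, x) = -⅓ (Y(w, x) = -w/(3*w) = -⅓*1 = -⅓)
h = -⅓ ≈ -0.33333
Z*h + (12/(-11) + c)² = 258*(-⅓) + (12/(-11) + 2/9)² = -86 + (12*(-1/11) + 2/9)² = -86 + (-12/11 + 2/9)² = -86 + (-86/99)² = -86 + 7396/9801 = -835490/9801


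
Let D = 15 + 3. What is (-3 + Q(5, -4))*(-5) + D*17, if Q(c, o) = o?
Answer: 341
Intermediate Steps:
D = 18
(-3 + Q(5, -4))*(-5) + D*17 = (-3 - 4)*(-5) + 18*17 = -7*(-5) + 306 = 35 + 306 = 341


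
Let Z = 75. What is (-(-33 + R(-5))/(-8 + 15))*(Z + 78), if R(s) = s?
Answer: 5814/7 ≈ 830.57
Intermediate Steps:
(-(-33 + R(-5))/(-8 + 15))*(Z + 78) = (-(-33 - 5)/(-8 + 15))*(75 + 78) = -(-38)/7*153 = -1*(-38/7)*153 = (38/7)*153 = 5814/7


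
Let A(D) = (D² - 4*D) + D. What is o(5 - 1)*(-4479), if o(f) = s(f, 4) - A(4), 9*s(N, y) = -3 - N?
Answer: 64199/3 ≈ 21400.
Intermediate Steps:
s(N, y) = -⅓ - N/9 (s(N, y) = (-3 - N)/9 = -⅓ - N/9)
A(D) = D² - 3*D
o(f) = -13/3 - f/9 (o(f) = (-⅓ - f/9) - 4*(-3 + 4) = (-⅓ - f/9) - 4 = -13/3 - f/9)
o(5 - 1)*(-4479) = (-13/3 - (5 - 1)/9)*(-4479) = (-13/3 - ⅑*4)*(-4479) = (-13/3 - 4/9)*(-4479) = -43/9*(-4479) = 64199/3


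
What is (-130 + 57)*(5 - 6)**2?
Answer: -73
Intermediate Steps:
(-130 + 57)*(5 - 6)**2 = -73*(-1)**2 = -73*1 = -73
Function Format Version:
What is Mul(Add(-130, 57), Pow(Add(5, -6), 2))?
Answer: -73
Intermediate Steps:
Mul(Add(-130, 57), Pow(Add(5, -6), 2)) = Mul(-73, Pow(-1, 2)) = Mul(-73, 1) = -73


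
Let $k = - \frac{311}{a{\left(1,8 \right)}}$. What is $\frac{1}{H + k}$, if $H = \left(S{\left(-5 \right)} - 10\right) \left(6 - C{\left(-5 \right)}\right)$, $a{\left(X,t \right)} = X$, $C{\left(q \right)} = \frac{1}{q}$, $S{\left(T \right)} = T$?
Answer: $- \frac{1}{404} \approx -0.0024752$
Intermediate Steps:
$k = -311$ ($k = - \frac{311}{1} = \left(-311\right) 1 = -311$)
$H = -93$ ($H = \left(-5 - 10\right) \left(6 - \frac{1}{-5}\right) = - 15 \left(6 - - \frac{1}{5}\right) = - 15 \left(6 + \frac{1}{5}\right) = \left(-15\right) \frac{31}{5} = -93$)
$\frac{1}{H + k} = \frac{1}{-93 - 311} = \frac{1}{-404} = - \frac{1}{404}$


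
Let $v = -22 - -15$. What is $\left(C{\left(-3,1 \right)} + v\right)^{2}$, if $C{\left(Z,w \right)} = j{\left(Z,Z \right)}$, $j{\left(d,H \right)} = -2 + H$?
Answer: $144$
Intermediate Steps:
$C{\left(Z,w \right)} = -2 + Z$
$v = -7$ ($v = -22 + 15 = -7$)
$\left(C{\left(-3,1 \right)} + v\right)^{2} = \left(\left(-2 - 3\right) - 7\right)^{2} = \left(-5 - 7\right)^{2} = \left(-12\right)^{2} = 144$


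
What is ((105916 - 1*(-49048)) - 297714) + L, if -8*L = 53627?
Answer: -1195627/8 ≈ -1.4945e+5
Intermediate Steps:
L = -53627/8 (L = -⅛*53627 = -53627/8 ≈ -6703.4)
((105916 - 1*(-49048)) - 297714) + L = ((105916 - 1*(-49048)) - 297714) - 53627/8 = ((105916 + 49048) - 297714) - 53627/8 = (154964 - 297714) - 53627/8 = -142750 - 53627/8 = -1195627/8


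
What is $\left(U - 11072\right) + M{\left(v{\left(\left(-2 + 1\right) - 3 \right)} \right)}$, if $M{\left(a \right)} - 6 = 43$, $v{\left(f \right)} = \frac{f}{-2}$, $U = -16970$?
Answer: $-27993$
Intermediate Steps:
$v{\left(f \right)} = - \frac{f}{2}$ ($v{\left(f \right)} = f \left(- \frac{1}{2}\right) = - \frac{f}{2}$)
$M{\left(a \right)} = 49$ ($M{\left(a \right)} = 6 + 43 = 49$)
$\left(U - 11072\right) + M{\left(v{\left(\left(-2 + 1\right) - 3 \right)} \right)} = \left(-16970 - 11072\right) + 49 = -28042 + 49 = -27993$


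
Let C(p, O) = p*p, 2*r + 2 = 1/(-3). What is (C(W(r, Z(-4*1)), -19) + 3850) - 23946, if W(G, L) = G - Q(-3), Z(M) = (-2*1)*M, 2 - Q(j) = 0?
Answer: -723095/36 ≈ -20086.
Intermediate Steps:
Q(j) = 2 (Q(j) = 2 - 1*0 = 2 + 0 = 2)
r = -7/6 (r = -1 + (1/(-3))/2 = -1 + (1*(-1/3))/2 = -1 + (1/2)*(-1/3) = -1 - 1/6 = -7/6 ≈ -1.1667)
Z(M) = -2*M
W(G, L) = -2 + G (W(G, L) = G - 1*2 = G - 2 = -2 + G)
C(p, O) = p**2
(C(W(r, Z(-4*1)), -19) + 3850) - 23946 = ((-2 - 7/6)**2 + 3850) - 23946 = ((-19/6)**2 + 3850) - 23946 = (361/36 + 3850) - 23946 = 138961/36 - 23946 = -723095/36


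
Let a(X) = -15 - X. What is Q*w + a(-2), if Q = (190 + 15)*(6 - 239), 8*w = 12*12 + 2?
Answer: -3486897/4 ≈ -8.7172e+5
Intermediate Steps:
w = 73/4 (w = (12*12 + 2)/8 = (144 + 2)/8 = (⅛)*146 = 73/4 ≈ 18.250)
Q = -47765 (Q = 205*(-233) = -47765)
Q*w + a(-2) = -47765*73/4 + (-15 - 1*(-2)) = -3486845/4 + (-15 + 2) = -3486845/4 - 13 = -3486897/4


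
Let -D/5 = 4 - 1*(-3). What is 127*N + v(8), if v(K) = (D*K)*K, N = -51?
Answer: -8717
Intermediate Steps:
D = -35 (D = -5*(4 - 1*(-3)) = -5*(4 + 3) = -5*7 = -35)
v(K) = -35*K² (v(K) = (-35*K)*K = -35*K²)
127*N + v(8) = 127*(-51) - 35*8² = -6477 - 35*64 = -6477 - 2240 = -8717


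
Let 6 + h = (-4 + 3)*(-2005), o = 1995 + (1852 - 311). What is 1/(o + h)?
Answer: 1/5535 ≈ 0.00018067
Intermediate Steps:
o = 3536 (o = 1995 + 1541 = 3536)
h = 1999 (h = -6 + (-4 + 3)*(-2005) = -6 - 1*(-2005) = -6 + 2005 = 1999)
1/(o + h) = 1/(3536 + 1999) = 1/5535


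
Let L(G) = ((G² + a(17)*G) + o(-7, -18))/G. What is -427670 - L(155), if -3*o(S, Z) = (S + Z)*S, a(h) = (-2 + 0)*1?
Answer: -39787504/93 ≈ -4.2782e+5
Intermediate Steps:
a(h) = -2 (a(h) = -2*1 = -2)
o(S, Z) = -S*(S + Z)/3 (o(S, Z) = -(S + Z)*S/3 = -S*(S + Z)/3)
L(G) = (-175/3 + G² - 2*G)/G (L(G) = ((G² - 2*G) - ⅓*(-7)*(-7 - 18))/G = ((G² - 2*G) - ⅓*(-7)*(-25))/G = ((G² - 2*G) - 175/3)/G = (-175/3 + G² - 2*G)/G)
-427670 - L(155) = -427670 - (-2 + 155 - 175/3/155) = -427670 - (-2 + 155 - 175/3*1/155) = -427670 - (-2 + 155 - 35/93) = -427670 - 1*14194/93 = -427670 - 14194/93 = -39787504/93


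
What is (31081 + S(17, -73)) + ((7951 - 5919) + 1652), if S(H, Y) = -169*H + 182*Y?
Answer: 18606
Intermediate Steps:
(31081 + S(17, -73)) + ((7951 - 5919) + 1652) = (31081 + (-169*17 + 182*(-73))) + ((7951 - 5919) + 1652) = (31081 + (-2873 - 13286)) + (2032 + 1652) = (31081 - 16159) + 3684 = 14922 + 3684 = 18606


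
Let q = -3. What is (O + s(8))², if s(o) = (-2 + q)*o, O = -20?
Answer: 3600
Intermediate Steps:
s(o) = -5*o (s(o) = (-2 - 3)*o = -5*o)
(O + s(8))² = (-20 - 5*8)² = (-20 - 40)² = (-60)² = 3600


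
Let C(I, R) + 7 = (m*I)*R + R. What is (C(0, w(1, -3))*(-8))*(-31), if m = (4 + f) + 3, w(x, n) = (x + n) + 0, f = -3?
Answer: -2232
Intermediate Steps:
w(x, n) = n + x (w(x, n) = (n + x) + 0 = n + x)
m = 4 (m = (4 - 3) + 3 = 1 + 3 = 4)
C(I, R) = -7 + R + 4*I*R (C(I, R) = -7 + ((4*I)*R + R) = -7 + (4*I*R + R) = -7 + (R + 4*I*R) = -7 + R + 4*I*R)
(C(0, w(1, -3))*(-8))*(-31) = ((-7 + (-3 + 1) + 4*0*(-3 + 1))*(-8))*(-31) = ((-7 - 2 + 4*0*(-2))*(-8))*(-31) = ((-7 - 2 + 0)*(-8))*(-31) = -9*(-8)*(-31) = 72*(-31) = -2232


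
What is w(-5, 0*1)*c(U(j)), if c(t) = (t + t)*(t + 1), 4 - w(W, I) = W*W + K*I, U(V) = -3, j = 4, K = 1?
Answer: -252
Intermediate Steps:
w(W, I) = 4 - I - W² (w(W, I) = 4 - (W*W + 1*I) = 4 - (W² + I) = 4 - (I + W²) = 4 + (-I - W²) = 4 - I - W²)
c(t) = 2*t*(1 + t) (c(t) = (2*t)*(1 + t) = 2*t*(1 + t))
w(-5, 0*1)*c(U(j)) = (4 - 0 - 1*(-5)²)*(2*(-3)*(1 - 3)) = (4 - 1*0 - 1*25)*(2*(-3)*(-2)) = (4 + 0 - 25)*12 = -21*12 = -252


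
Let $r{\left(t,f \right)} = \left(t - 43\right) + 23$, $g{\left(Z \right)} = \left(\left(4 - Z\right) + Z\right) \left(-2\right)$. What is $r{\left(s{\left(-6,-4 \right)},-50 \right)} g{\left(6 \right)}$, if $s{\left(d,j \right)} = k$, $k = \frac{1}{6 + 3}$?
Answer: $\frac{1432}{9} \approx 159.11$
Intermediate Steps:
$k = \frac{1}{9} \approx 0.11111$
$g{\left(Z \right)} = -8$ ($g{\left(Z \right)} = 4 \left(-2\right) = -8$)
$s{\left(d,j \right)} = \frac{1}{9}$
$r{\left(t,f \right)} = -20 + t$ ($r{\left(t,f \right)} = \left(-43 + t\right) + 23 = -20 + t$)
$r{\left(s{\left(-6,-4 \right)},-50 \right)} g{\left(6 \right)} = \left(-20 + \frac{1}{9}\right) \left(-8\right) = \left(- \frac{179}{9}\right) \left(-8\right) = \frac{1432}{9}$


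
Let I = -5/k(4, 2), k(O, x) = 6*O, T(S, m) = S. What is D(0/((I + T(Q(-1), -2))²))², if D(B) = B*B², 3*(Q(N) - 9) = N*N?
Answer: 0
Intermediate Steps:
Q(N) = 9 + N²/3 (Q(N) = 9 + (N*N)/3 = 9 + N²/3)
I = -5/24 (I = -5/(6*4) = -5/24 ≈ -0.20833)
D(B) = B³
D(0/((I + T(Q(-1), -2))²))² = ((0/((-5/24 + (9 + (⅓)*(-1)²))²))³)² = ((0/((-5/24 + (9 + (⅓)*1))²))³)² = ((0/((-5/24 + (9 + ⅓))²))³)² = ((0/((-5/24 + 28/3)²))³)² = ((0/((73/8)²))³)² = ((0/(5329/64))³)² = ((0*(64/5329))³)² = (0³)² = 0² = 0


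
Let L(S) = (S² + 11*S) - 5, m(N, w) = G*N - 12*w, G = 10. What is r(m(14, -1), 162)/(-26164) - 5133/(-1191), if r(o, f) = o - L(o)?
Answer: 54540347/10387108 ≈ 5.2508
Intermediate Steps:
m(N, w) = -12*w + 10*N (m(N, w) = 10*N - 12*w = -12*w + 10*N)
L(S) = -5 + S² + 11*S
r(o, f) = 5 - o² - 10*o (r(o, f) = o - (-5 + o² + 11*o) = o + (5 - o² - 11*o) = 5 - o² - 10*o)
r(m(14, -1), 162)/(-26164) - 5133/(-1191) = (5 - (-12*(-1) + 10*14)² - 10*(-12*(-1) + 10*14))/(-26164) - 5133/(-1191) = (5 - (12 + 140)² - 10*(12 + 140))*(-1/26164) - 5133*(-1/1191) = (5 - 1*152² - 10*152)*(-1/26164) + 1711/397 = (5 - 1*23104 - 1520)*(-1/26164) + 1711/397 = (5 - 23104 - 1520)*(-1/26164) + 1711/397 = -24619*(-1/26164) + 1711/397 = 24619/26164 + 1711/397 = 54540347/10387108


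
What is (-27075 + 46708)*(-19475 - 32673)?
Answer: -1023821684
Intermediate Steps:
(-27075 + 46708)*(-19475 - 32673) = 19633*(-52148) = -1023821684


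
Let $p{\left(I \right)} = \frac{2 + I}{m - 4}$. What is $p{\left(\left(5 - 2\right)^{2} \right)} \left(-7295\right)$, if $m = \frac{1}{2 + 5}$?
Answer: $\frac{561715}{27} \approx 20804.0$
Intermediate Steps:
$m = \frac{1}{7} \approx 0.14286$
$p{\left(I \right)} = - \frac{14}{27} - \frac{7 I}{27}$ ($p{\left(I \right)} = \frac{2 + I}{\frac{1}{7} - 4} = \frac{2 + I}{- \frac{27}{7}} = \left(2 + I\right) \left(- \frac{7}{27}\right) = - \frac{14}{27} - \frac{7 I}{27}$)
$p{\left(\left(5 - 2\right)^{2} \right)} \left(-7295\right) = \left(- \frac{14}{27} - \frac{7 \left(5 - 2\right)^{2}}{27}\right) \left(-7295\right) = \left(- \frac{14}{27} - \frac{7 \cdot 3^{2}}{27}\right) \left(-7295\right) = \left(- \frac{14}{27} - \frac{7}{3}\right) \left(-7295\right) = \left(- \frac{77}{27}\right) \left(-7295\right) = \frac{561715}{27}$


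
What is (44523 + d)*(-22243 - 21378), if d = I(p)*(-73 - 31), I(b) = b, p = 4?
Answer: -1923991447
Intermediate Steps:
d = -416 (d = 4*(-73 - 31) = 4*(-104) = -416)
(44523 + d)*(-22243 - 21378) = (44523 - 416)*(-22243 - 21378) = 44107*(-43621) = -1923991447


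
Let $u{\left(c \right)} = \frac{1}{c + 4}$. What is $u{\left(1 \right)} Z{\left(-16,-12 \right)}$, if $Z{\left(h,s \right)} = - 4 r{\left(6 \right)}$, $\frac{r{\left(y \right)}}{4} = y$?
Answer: $- \frac{96}{5} \approx -19.2$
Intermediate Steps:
$u{\left(c \right)} = \frac{1}{4 + c}$
$r{\left(y \right)} = 4 y$
$Z{\left(h,s \right)} = -96$ ($Z{\left(h,s \right)} = - 4 \cdot 4 \cdot 6 = \left(-4\right) 24 = -96$)
$u{\left(1 \right)} Z{\left(-16,-12 \right)} = \frac{1}{4 + 1} \left(-96\right) = \frac{1}{5} \left(-96\right) = - \frac{96}{5}$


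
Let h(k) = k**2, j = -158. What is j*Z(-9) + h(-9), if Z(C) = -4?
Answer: 713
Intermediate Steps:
j*Z(-9) + h(-9) = -158*(-4) + (-9)**2 = 632 + 81 = 713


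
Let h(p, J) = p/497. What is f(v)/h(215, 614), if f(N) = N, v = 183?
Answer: 90951/215 ≈ 423.03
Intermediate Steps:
h(p, J) = p/497 (h(p, J) = p*(1/497) = p/497)
f(v)/h(215, 614) = 183/(((1/497)*215)) = 183/(215/497) = 183*(497/215) = 90951/215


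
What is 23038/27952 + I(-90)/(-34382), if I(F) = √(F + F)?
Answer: 11519/13976 - 3*I*√5/17191 ≈ 0.8242 - 0.00039022*I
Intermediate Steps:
I(F) = √2*√F (I(F) = √(2*F) = √2*√F)
23038/27952 + I(-90)/(-34382) = 23038/27952 + (√2*√(-90))/(-34382) = 23038*(1/27952) + (√2*(3*I*√10))*(-1/34382) = 11519/13976 + (6*I*√5)*(-1/34382) = 11519/13976 - 3*I*√5/17191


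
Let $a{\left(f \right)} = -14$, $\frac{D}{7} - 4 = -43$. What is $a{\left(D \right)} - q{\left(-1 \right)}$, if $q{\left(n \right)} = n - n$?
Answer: $-14$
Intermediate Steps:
$D = -273$ ($D = 28 + 7 \left(-43\right) = 28 - 301 = -273$)
$q{\left(n \right)} = 0$
$a{\left(D \right)} - q{\left(-1 \right)} = -14 - 0 = -14 + 0 = -14$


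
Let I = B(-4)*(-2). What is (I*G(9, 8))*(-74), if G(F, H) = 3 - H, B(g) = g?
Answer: 2960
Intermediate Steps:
I = 8 (I = -4*(-2) = 8)
(I*G(9, 8))*(-74) = (8*(3 - 1*8))*(-74) = (8*(3 - 8))*(-74) = (8*(-5))*(-74) = -40*(-74) = 2960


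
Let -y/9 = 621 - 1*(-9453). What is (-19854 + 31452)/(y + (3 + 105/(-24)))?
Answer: -92784/725339 ≈ -0.12792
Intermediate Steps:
y = -90666 (y = -9*(621 - 1*(-9453)) = -9*(621 + 9453) = -9*10074 = -90666)
(-19854 + 31452)/(y + (3 + 105/(-24))) = (-19854 + 31452)/(-90666 + (3 + 105/(-24))) = 11598/(-90666 + (3 + 105*(-1/24))) = 11598/(-90666 + (3 - 35/8)) = 11598/(-90666 - 11/8) = 11598/(-725339/8) = 11598*(-8/725339) = -92784/725339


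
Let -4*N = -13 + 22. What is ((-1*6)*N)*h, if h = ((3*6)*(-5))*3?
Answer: -3645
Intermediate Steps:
N = -9/4 (N = -(-13 + 22)/4 = -¼*9 = -9/4 ≈ -2.2500)
h = -270 (h = (18*(-5))*3 = -90*3 = -270)
((-1*6)*N)*h = (-1*6*(-9/4))*(-270) = -6*(-9/4)*(-270) = (27/2)*(-270) = -3645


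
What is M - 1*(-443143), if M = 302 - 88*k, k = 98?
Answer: 434821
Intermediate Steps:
M = -8322 (M = 302 - 88*98 = 302 - 8624 = -8322)
M - 1*(-443143) = -8322 - 1*(-443143) = -8322 + 443143 = 434821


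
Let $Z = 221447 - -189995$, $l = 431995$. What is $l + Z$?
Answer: $843437$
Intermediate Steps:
$Z = 411442$ ($Z = 221447 + 189995 = 411442$)
$l + Z = 431995 + 411442 = 843437$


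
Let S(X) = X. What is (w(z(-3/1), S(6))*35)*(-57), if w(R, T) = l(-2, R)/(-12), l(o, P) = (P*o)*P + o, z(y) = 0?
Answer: -665/2 ≈ -332.50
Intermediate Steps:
l(o, P) = o + o*P² (l(o, P) = o*P² + o = o + o*P²)
w(R, T) = ⅙ + R²/6 (w(R, T) = -2*(1 + R²)/(-12) = (-2 - 2*R²)*(-1/12) = ⅙ + R²/6)
(w(z(-3/1), S(6))*35)*(-57) = ((⅙ + (⅙)*0²)*35)*(-57) = ((⅙ + (⅙)*0)*35)*(-57) = ((⅙ + 0)*35)*(-57) = ((⅙)*35)*(-57) = (35/6)*(-57) = -665/2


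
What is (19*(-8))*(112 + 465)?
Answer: -87704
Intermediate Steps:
(19*(-8))*(112 + 465) = -152*577 = -87704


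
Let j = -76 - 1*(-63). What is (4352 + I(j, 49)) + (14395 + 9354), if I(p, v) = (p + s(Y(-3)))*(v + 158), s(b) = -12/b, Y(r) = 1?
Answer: 22926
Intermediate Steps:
j = -13 (j = -76 + 63 = -13)
I(p, v) = (-12 + p)*(158 + v) (I(p, v) = (p - 12/1)*(v + 158) = (p - 12*1)*(158 + v) = (p - 12)*(158 + v) = (-12 + p)*(158 + v))
(4352 + I(j, 49)) + (14395 + 9354) = (4352 + (-1896 - 12*49 + 158*(-13) - 13*49)) + (14395 + 9354) = (4352 + (-1896 - 588 - 2054 - 637)) + 23749 = (4352 - 5175) + 23749 = -823 + 23749 = 22926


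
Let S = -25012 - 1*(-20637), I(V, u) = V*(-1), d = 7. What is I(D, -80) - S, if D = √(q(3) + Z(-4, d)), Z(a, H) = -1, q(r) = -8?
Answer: 4375 - 3*I ≈ 4375.0 - 3.0*I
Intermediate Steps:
D = 3*I (D = √(-8 - 1) = √(-9) = 3*I ≈ 3.0*I)
I(V, u) = -V
S = -4375 (S = -25012 + 20637 = -4375)
I(D, -80) - S = -3*I - 1*(-4375) = -3*I + 4375 = 4375 - 3*I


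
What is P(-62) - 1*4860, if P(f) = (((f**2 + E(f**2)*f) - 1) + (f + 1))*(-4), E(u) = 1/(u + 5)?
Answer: -76933564/3849 ≈ -19988.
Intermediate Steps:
E(u) = 1/(5 + u)
P(f) = -4*f - 4*f**2 - 4*f/(5 + f**2) (P(f) = (((f**2 + f/(5 + f**2)) - 1) + (f + 1))*(-4) = (((f**2 + f/(5 + f**2)) - 1) + (1 + f))*(-4) = ((-1 + f**2 + f/(5 + f**2)) + (1 + f))*(-4) = (f + f**2 + f/(5 + f**2))*(-4) = -4*f - 4*f**2 - 4*f/(5 + f**2))
P(-62) - 1*4860 = -4*(-62)*(1 + (1 - 62)*(5 + (-62)**2))/(5 + (-62)**2) - 1*4860 = -4*(-62)*(1 - 61*(5 + 3844))/(5 + 3844) - 4860 = -4*(-62)*(1 - 61*3849)/3849 - 4860 = -4*(-62)*1/3849*(1 - 234789) - 4860 = -4*(-62)*1/3849*(-234788) - 4860 = -58227424/3849 - 4860 = -76933564/3849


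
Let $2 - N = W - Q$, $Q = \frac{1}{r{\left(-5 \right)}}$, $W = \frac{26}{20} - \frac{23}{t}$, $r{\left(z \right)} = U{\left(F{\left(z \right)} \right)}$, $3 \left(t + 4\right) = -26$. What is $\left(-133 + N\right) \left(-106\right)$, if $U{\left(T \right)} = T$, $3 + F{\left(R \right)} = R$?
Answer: $\frac{5407219}{380} \approx 14230.0$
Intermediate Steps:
$t = - \frac{38}{3}$ ($t = -4 + \frac{1}{3} \left(-26\right) = -4 - \frac{26}{3} = - \frac{38}{3} \approx -12.667$)
$F{\left(R \right)} = -3 + R$
$r{\left(z \right)} = -3 + z$
$W = \frac{296}{95}$ ($W = \frac{26}{20} - \frac{23}{- \frac{38}{3}} = 26 \cdot \frac{1}{20} - - \frac{69}{38} = \frac{13}{10} + \frac{69}{38} = \frac{296}{95} \approx 3.1158$)
$Q = - \frac{1}{8}$ ($Q = \frac{1}{-3 - 5} = \frac{1}{-8} = - \frac{1}{8} \approx -0.125$)
$N = - \frac{943}{760}$ ($N = 2 - \left(\frac{296}{95} - - \frac{1}{8}\right) = 2 - \left(\frac{296}{95} + \frac{1}{8}\right) = 2 - \frac{2463}{760} = - \frac{943}{760} \approx -1.2408$)
$\left(-133 + N\right) \left(-106\right) = \left(-133 - \frac{943}{760}\right) \left(-106\right) = \left(- \frac{102023}{760}\right) \left(-106\right) = \frac{5407219}{380}$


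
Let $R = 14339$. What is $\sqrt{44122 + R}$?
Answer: $\sqrt{58461} \approx 241.79$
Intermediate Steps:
$\sqrt{44122 + R} = \sqrt{44122 + 14339} = \sqrt{58461}$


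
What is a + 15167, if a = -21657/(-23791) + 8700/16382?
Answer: 2955905735864/194872081 ≈ 15168.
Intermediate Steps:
a = 280883337/194872081 (a = -21657*(-1/23791) + 8700*(1/16382) = 21657/23791 + 4350/8191 = 280883337/194872081 ≈ 1.4414)
a + 15167 = 280883337/194872081 + 15167 = 2955905735864/194872081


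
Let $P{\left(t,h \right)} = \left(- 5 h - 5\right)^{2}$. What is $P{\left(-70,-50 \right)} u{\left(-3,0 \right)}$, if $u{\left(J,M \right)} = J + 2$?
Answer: $-60025$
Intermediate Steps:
$u{\left(J,M \right)} = 2 + J$
$P{\left(t,h \right)} = \left(-5 - 5 h\right)^{2}$
$P{\left(-70,-50 \right)} u{\left(-3,0 \right)} = 25 \left(1 - 50\right)^{2} \left(2 - 3\right) = 25 \left(-49\right)^{2} \left(-1\right) = 25 \cdot 2401 \left(-1\right) = 60025 \left(-1\right) = -60025$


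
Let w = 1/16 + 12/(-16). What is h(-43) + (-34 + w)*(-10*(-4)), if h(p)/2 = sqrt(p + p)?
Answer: -2775/2 + 2*I*sqrt(86) ≈ -1387.5 + 18.547*I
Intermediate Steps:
w = -11/16 (w = 1*(1/16) + 12*(-1/16) = 1/16 - 3/4 = -11/16 ≈ -0.68750)
h(p) = 2*sqrt(2)*sqrt(p) (h(p) = 2*sqrt(p + p) = 2*sqrt(2*p) = 2*(sqrt(2)*sqrt(p)) = 2*sqrt(2)*sqrt(p))
h(-43) + (-34 + w)*(-10*(-4)) = 2*sqrt(2)*sqrt(-43) + (-34 - 11/16)*(-10*(-4)) = 2*sqrt(2)*(I*sqrt(43)) - 555/16*40 = 2*I*sqrt(86) - 2775/2 = -2775/2 + 2*I*sqrt(86)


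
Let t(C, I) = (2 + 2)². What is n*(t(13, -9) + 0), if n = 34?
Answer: 544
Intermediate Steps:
t(C, I) = 16 (t(C, I) = 4² = 16)
n*(t(13, -9) + 0) = 34*(16 + 0) = 34*16 = 544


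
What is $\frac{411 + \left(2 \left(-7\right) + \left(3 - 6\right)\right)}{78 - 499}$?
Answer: $- \frac{394}{421} \approx -0.93587$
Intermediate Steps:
$\frac{411 + \left(2 \left(-7\right) + \left(3 - 6\right)\right)}{78 - 499} = \frac{411 + \left(-14 + \left(3 - 6\right)\right)}{-421} = \left(411 - 17\right) \left(- \frac{1}{421}\right) = 394 \left(- \frac{1}{421}\right) = - \frac{394}{421}$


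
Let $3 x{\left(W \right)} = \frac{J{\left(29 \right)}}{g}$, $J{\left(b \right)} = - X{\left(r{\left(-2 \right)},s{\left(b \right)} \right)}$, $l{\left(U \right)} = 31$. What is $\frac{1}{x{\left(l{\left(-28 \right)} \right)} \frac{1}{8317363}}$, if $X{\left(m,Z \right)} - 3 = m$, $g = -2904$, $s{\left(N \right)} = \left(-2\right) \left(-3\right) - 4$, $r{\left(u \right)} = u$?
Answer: $72460866456$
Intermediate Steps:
$s{\left(N \right)} = 2$ ($s{\left(N \right)} = 6 - 4 = 2$)
$X{\left(m,Z \right)} = 3 + m$
$J{\left(b \right)} = -1$ ($J{\left(b \right)} = - (3 - 2) = \left(-1\right) 1 = -1$)
$x{\left(W \right)} = \frac{1}{8712}$ ($x{\left(W \right)} = \frac{\left(-1\right) \frac{1}{-2904}}{3} = \frac{\left(-1\right) \left(- \frac{1}{2904}\right)}{3} = \frac{1}{3} \cdot \frac{1}{2904} = \frac{1}{8712}$)
$\frac{1}{x{\left(l{\left(-28 \right)} \right)} \frac{1}{8317363}} = \frac{1}{\frac{1}{8712} \cdot \frac{1}{8317363}} = \frac{1}{\frac{1}{72460866456}} = 72460866456$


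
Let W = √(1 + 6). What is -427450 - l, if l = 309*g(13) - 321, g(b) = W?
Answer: -427129 - 309*√7 ≈ -4.2795e+5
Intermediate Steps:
W = √7 ≈ 2.6458
g(b) = √7
l = -321 + 309*√7 (l = 309*√7 - 321 = -321 + 309*√7 ≈ 496.54)
-427450 - l = -427450 - (-321 + 309*√7) = -427450 + (321 - 309*√7) = -427129 - 309*√7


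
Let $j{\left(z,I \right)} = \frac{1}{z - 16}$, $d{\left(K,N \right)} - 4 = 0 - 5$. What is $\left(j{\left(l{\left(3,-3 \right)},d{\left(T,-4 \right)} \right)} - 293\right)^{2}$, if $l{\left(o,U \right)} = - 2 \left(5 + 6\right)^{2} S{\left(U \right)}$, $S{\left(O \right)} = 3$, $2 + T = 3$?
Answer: $\frac{47265803649}{550564} \approx 85850.0$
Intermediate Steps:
$T = 1$ ($T = -2 + 3 = 1$)
$d{\left(K,N \right)} = -1$ ($d{\left(K,N \right)} = 4 + \left(0 - 5\right) = 4 - 5 = -1$)
$l{\left(o,U \right)} = -726$ ($l{\left(o,U \right)} = - 2 \left(5 + 6\right)^{2} \cdot 3 = - 2 \cdot 11^{2} \cdot 3 = \left(-2\right) 121 \cdot 3 = \left(-242\right) 3 = -726$)
$j{\left(z,I \right)} = \frac{1}{-16 + z}$
$\left(j{\left(l{\left(3,-3 \right)},d{\left(T,-4 \right)} \right)} - 293\right)^{2} = \left(\frac{1}{-16 - 726} - 293\right)^{2} = \left(\frac{1}{-742} - 293\right)^{2} = \left(- \frac{1}{742} - 293\right)^{2} = \left(- \frac{217407}{742}\right)^{2} = \frac{47265803649}{550564}$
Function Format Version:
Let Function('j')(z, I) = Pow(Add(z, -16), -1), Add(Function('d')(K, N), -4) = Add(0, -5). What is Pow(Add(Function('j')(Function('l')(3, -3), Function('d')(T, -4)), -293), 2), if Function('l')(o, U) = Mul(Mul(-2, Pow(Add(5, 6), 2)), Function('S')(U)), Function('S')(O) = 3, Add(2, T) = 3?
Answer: Rational(47265803649, 550564) ≈ 85850.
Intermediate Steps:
T = 1 (T = Add(-2, 3) = 1)
Function('d')(K, N) = -1 (Function('d')(K, N) = Add(4, Add(0, -5)) = Add(4, -5) = -1)
Function('l')(o, U) = -726 (Function('l')(o, U) = Mul(Mul(-2, Pow(Add(5, 6), 2)), 3) = Mul(Mul(-2, Pow(11, 2)), 3) = Mul(Mul(-2, 121), 3) = Mul(-242, 3) = -726)
Function('j')(z, I) = Pow(Add(-16, z), -1)
Pow(Add(Function('j')(Function('l')(3, -3), Function('d')(T, -4)), -293), 2) = Pow(Add(Pow(Add(-16, -726), -1), -293), 2) = Pow(Add(Pow(-742, -1), -293), 2) = Pow(Add(Rational(-1, 742), -293), 2) = Pow(Rational(-217407, 742), 2) = Rational(47265803649, 550564)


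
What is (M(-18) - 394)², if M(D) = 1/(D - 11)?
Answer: 130576329/841 ≈ 1.5526e+5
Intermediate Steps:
M(D) = 1/(-11 + D)
(M(-18) - 394)² = (1/(-11 - 18) - 394)² = (1/(-29) - 394)² = (-1/29 - 394)² = (-11427/29)² = 130576329/841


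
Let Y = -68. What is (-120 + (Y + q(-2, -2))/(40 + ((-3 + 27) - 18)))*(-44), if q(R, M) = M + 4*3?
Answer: 122716/23 ≈ 5335.5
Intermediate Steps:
q(R, M) = 12 + M (q(R, M) = M + 12 = 12 + M)
(-120 + (Y + q(-2, -2))/(40 + ((-3 + 27) - 18)))*(-44) = (-120 + (-68 + (12 - 2))/(40 + ((-3 + 27) - 18)))*(-44) = (-120 + (-68 + 10)/(40 + (24 - 18)))*(-44) = (-120 - 58/(40 + 6))*(-44) = (-120 - 58/46)*(-44) = (-120 - 58*1/46)*(-44) = (-120 - 29/23)*(-44) = -2789/23*(-44) = 122716/23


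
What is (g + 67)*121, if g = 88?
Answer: 18755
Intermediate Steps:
(g + 67)*121 = (88 + 67)*121 = 155*121 = 18755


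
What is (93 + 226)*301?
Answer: 96019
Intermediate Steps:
(93 + 226)*301 = 319*301 = 96019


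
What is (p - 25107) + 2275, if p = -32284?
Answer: -55116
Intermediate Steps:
(p - 25107) + 2275 = (-32284 - 25107) + 2275 = -57391 + 2275 = -55116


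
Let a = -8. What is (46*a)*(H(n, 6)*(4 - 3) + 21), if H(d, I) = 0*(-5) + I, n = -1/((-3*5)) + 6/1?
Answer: -9936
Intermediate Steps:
n = 91/15 (n = -1/(-15) + 6*1 = -1*(-1/15) + 6 = 1/15 + 6 = 91/15 ≈ 6.0667)
H(d, I) = I (H(d, I) = 0 + I = I)
(46*a)*(H(n, 6)*(4 - 3) + 21) = (46*(-8))*(6*(4 - 3) + 21) = -368*(6*1 + 21) = -368*(6 + 21) = -368*27 = -9936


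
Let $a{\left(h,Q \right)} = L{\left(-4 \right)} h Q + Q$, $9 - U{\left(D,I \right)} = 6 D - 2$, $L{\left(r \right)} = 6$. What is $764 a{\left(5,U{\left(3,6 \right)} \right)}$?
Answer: $-165788$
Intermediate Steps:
$U{\left(D,I \right)} = 11 - 6 D$ ($U{\left(D,I \right)} = 9 - \left(6 D - 2\right) = 9 - \left(-2 + 6 D\right) = 11 - 6 D$)
$a{\left(h,Q \right)} = Q + 6 Q h$ ($a{\left(h,Q \right)} = 6 h Q + Q = 6 Q h + Q = Q + 6 Q h$)
$764 a{\left(5,U{\left(3,6 \right)} \right)} = 764 \left(11 - 18\right) \left(1 + 6 \cdot 5\right) = 764 \left(11 - 18\right) \left(1 + 30\right) = 764 \left(\left(-7\right) 31\right) = 764 \left(-217\right) = -165788$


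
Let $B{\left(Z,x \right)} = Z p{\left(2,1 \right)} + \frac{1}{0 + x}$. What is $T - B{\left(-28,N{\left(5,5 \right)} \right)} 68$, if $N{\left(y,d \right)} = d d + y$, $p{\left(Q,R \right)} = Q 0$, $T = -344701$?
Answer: $- \frac{5170549}{15} \approx -3.447 \cdot 10^{5}$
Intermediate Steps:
$p{\left(Q,R \right)} = 0$
$N{\left(y,d \right)} = y + d^{2}$ ($N{\left(y,d \right)} = d^{2} + y = y + d^{2}$)
$B{\left(Z,x \right)} = \frac{1}{x}$ ($B{\left(Z,x \right)} = Z 0 + \frac{1}{0 + x} = 0 + \frac{1}{x} = \frac{1}{x}$)
$T - B{\left(-28,N{\left(5,5 \right)} \right)} 68 = -344701 - \frac{1}{5 + 5^{2}} \cdot 68 = -344701 - \frac{1}{5 + 25} \cdot 68 = -344701 - \frac{1}{30} \cdot 68 = -344701 - \frac{34}{15} = - \frac{5170549}{15}$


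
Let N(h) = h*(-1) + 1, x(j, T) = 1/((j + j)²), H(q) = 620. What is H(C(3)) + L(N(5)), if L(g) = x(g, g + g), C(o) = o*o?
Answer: 39681/64 ≈ 620.02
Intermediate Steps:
C(o) = o²
x(j, T) = 1/(4*j²) (x(j, T) = 1/((2*j)²) = 1/(4*j²))
N(h) = 1 - h (N(h) = -h + 1 = 1 - h)
L(g) = 1/(4*g²)
H(C(3)) + L(N(5)) = 620 + 1/(4*(1 - 1*5)²) = 620 + 1/(4*(1 - 5)²) = 620 + (¼)/(-4)² = 620 + (¼)*(1/16) = 620 + 1/64 = 39681/64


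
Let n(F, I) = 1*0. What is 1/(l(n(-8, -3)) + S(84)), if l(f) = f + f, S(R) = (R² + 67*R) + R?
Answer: 1/12768 ≈ 7.8321e-5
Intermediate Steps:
n(F, I) = 0
S(R) = R² + 68*R
l(f) = 2*f
1/(l(n(-8, -3)) + S(84)) = 1/(2*0 + 84*(68 + 84)) = 1/(0 + 84*152) = 1/(0 + 12768) = 1/12768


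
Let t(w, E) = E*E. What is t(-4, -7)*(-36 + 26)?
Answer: -490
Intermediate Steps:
t(w, E) = E²
t(-4, -7)*(-36 + 26) = (-7)²*(-36 + 26) = 49*(-10) = -490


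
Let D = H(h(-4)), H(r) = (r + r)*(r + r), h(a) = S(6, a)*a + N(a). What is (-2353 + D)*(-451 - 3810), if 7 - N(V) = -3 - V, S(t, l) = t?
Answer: 4503877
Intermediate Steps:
N(V) = 10 + V (N(V) = 7 - (-3 - V) = 7 + (3 + V) = 10 + V)
h(a) = 10 + 7*a (h(a) = 6*a + (10 + a) = 10 + 7*a)
H(r) = 4*r² (H(r) = (2*r)*(2*r) = 4*r²)
D = 1296 (D = 4*(10 + 7*(-4))² = 4*(10 - 28)² = 4*(-18)² = 4*324 = 1296)
(-2353 + D)*(-451 - 3810) = (-2353 + 1296)*(-451 - 3810) = -1057*(-4261) = 4503877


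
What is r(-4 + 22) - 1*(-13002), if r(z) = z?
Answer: 13020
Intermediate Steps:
r(-4 + 22) - 1*(-13002) = (-4 + 22) - 1*(-13002) = 18 + 13002 = 13020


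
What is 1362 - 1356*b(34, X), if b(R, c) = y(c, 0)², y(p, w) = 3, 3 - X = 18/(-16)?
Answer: -10842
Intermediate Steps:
X = 33/8 (X = 3 - 18/(-16) = 3 - 18*(-1)/16 = 3 - 1*(-9/8) = 3 + 9/8 = 33/8 ≈ 4.1250)
b(R, c) = 9 (b(R, c) = 3² = 9)
1362 - 1356*b(34, X) = 1362 - 1356*9 = 1362 - 12204 = -10842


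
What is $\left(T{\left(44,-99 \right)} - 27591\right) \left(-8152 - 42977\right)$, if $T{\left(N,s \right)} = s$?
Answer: $1415762010$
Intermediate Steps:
$\left(T{\left(44,-99 \right)} - 27591\right) \left(-8152 - 42977\right) = \left(-99 - 27591\right) \left(-8152 - 42977\right) = \left(-27690\right) \left(-51129\right) = 1415762010$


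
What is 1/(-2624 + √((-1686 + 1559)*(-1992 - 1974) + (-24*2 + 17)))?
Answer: -2624/6381725 - √503651/6381725 ≈ -0.00052238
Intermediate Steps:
1/(-2624 + √((-1686 + 1559)*(-1992 - 1974) + (-24*2 + 17))) = 1/(-2624 + √(-127*(-3966) + (-48 + 17))) = 1/(-2624 + √(503682 - 31)) = 1/(-2624 + √503651)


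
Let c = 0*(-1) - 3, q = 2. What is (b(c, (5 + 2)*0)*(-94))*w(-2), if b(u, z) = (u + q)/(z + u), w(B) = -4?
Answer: 376/3 ≈ 125.33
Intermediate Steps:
c = -3 (c = 0 - 3 = -3)
b(u, z) = (2 + u)/(u + z) (b(u, z) = (u + 2)/(z + u) = (2 + u)/(u + z))
(b(c, (5 + 2)*0)*(-94))*w(-2) = (((2 - 3)/(-3 + (5 + 2)*0))*(-94))*(-4) = ((-1/(-3 + 7*0))*(-94))*(-4) = ((-1/(-3 + 0))*(-94))*(-4) = ((-1/(-3))*(-94))*(-4) = (-⅓*(-1)*(-94))*(-4) = ((⅓)*(-94))*(-4) = -94/3*(-4) = 376/3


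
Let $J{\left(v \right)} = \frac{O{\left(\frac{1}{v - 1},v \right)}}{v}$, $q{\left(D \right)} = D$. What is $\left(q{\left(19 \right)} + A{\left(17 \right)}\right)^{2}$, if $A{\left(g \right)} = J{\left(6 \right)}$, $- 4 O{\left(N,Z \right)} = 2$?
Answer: $\frac{51529}{144} \approx 357.84$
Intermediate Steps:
$O{\left(N,Z \right)} = - \frac{1}{2}$ ($O{\left(N,Z \right)} = \left(- \frac{1}{4}\right) 2 = - \frac{1}{2}$)
$J{\left(v \right)} = - \frac{1}{2 v}$
$A{\left(g \right)} = - \frac{1}{12}$ ($A{\left(g \right)} = - \frac{1}{2 \cdot 6} = \left(- \frac{1}{2}\right) \frac{1}{6} = - \frac{1}{12}$)
$\left(q{\left(19 \right)} + A{\left(17 \right)}\right)^{2} = \left(19 - \frac{1}{12}\right)^{2} = \left(\frac{227}{12}\right)^{2} = \frac{51529}{144}$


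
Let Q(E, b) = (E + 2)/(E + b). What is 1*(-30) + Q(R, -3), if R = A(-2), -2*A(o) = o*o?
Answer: -30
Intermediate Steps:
A(o) = -o²/2 (A(o) = -o*o/2 = -o²/2)
R = -2 (R = -½*(-2)² = -½*4 = -2)
Q(E, b) = (2 + E)/(E + b)
1*(-30) + Q(R, -3) = 1*(-30) + (2 - 2)/(-2 - 3) = -30 + 0/(-5) = -30 - ⅕*0 = -30 + 0 = -30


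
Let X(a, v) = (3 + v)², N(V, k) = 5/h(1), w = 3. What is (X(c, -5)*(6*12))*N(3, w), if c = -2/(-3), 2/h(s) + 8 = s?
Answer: -5040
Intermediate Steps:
h(s) = 2/(-8 + s)
N(V, k) = -35/2 (N(V, k) = 5/((2/(-8 + 1))) = 5/((2/(-7))) = 5/((2*(-⅐))) = 5/(-2/7) = 5*(-7/2) = -35/2)
c = ⅔ (c = -2*(-⅓) = ⅔ ≈ 0.66667)
(X(c, -5)*(6*12))*N(3, w) = ((3 - 5)²*(6*12))*(-35/2) = ((-2)²*72)*(-35/2) = (4*72)*(-35/2) = 288*(-35/2) = -5040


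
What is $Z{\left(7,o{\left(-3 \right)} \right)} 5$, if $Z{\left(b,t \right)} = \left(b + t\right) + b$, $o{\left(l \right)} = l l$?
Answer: $115$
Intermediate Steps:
$o{\left(l \right)} = l^{2}$
$Z{\left(b,t \right)} = t + 2 b$
$Z{\left(7,o{\left(-3 \right)} \right)} 5 = \left(\left(-3\right)^{2} + 2 \cdot 7\right) 5 = \left(9 + 14\right) 5 = 23 \cdot 5 = 115$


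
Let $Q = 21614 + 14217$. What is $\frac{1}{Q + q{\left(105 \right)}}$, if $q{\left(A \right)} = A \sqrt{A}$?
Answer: $\frac{35831}{1282702936} - \frac{105 \sqrt{105}}{1282702936} \approx 2.7095 \cdot 10^{-5}$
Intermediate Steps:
$Q = 35831$
$q{\left(A \right)} = A^{\frac{3}{2}}$
$\frac{1}{Q + q{\left(105 \right)}} = \frac{1}{35831 + 105^{\frac{3}{2}}} = \frac{1}{35831 + 105 \sqrt{105}}$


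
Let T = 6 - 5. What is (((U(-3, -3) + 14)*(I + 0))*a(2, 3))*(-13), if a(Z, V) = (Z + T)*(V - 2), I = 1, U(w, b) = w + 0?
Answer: -429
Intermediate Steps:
U(w, b) = w
T = 1
a(Z, V) = (1 + Z)*(-2 + V) (a(Z, V) = (Z + 1)*(V - 2) = (1 + Z)*(-2 + V))
(((U(-3, -3) + 14)*(I + 0))*a(2, 3))*(-13) = (((-3 + 14)*(1 + 0))*(-2 + 3 - 2*2 + 3*2))*(-13) = ((11*1)*(-2 + 3 - 4 + 6))*(-13) = (11*3)*(-13) = 33*(-13) = -429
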